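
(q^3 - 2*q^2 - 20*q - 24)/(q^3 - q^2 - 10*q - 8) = (q^2 - 4*q - 12)/(q^2 - 3*q - 4)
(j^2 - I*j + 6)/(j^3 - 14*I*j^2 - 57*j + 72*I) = (j + 2*I)/(j^2 - 11*I*j - 24)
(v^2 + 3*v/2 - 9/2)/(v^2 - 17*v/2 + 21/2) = (v + 3)/(v - 7)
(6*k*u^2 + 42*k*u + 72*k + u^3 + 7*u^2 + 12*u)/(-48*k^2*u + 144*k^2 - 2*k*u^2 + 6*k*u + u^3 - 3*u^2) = (u^2 + 7*u + 12)/(-8*k*u + 24*k + u^2 - 3*u)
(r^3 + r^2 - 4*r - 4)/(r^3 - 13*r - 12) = (r^2 - 4)/(r^2 - r - 12)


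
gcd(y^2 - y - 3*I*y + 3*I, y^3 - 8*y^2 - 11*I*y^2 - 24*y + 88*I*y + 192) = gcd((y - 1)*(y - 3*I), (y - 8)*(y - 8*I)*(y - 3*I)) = y - 3*I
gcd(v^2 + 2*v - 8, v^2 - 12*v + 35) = 1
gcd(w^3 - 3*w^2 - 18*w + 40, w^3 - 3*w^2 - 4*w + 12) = w - 2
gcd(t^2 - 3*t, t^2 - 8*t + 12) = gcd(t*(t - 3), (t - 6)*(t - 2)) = 1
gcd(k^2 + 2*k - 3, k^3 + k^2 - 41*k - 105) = k + 3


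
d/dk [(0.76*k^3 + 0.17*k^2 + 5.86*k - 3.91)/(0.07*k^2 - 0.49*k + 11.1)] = (0.0532*k^4 - 0.7448*k^3 + 24.8145*k^2 + 4.3214*k + 63.1301)/(0.0049*k^4 - 0.0686*k^3 + 1.7941*k^2 - 10.878*k + 123.21)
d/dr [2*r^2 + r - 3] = 4*r + 1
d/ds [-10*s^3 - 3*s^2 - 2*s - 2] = -30*s^2 - 6*s - 2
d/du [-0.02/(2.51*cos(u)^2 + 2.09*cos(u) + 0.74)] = -(0.1004*cos(u) + 0.0418)*sin(u)/(2.51*cos(u)^2 + 2.09*cos(u) + 0.74)^2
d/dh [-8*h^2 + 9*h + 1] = 9 - 16*h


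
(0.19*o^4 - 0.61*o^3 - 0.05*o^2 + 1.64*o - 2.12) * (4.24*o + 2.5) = 0.8056*o^5 - 2.1114*o^4 - 1.737*o^3 + 6.8286*o^2 - 4.8888*o - 5.3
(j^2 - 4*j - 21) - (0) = j^2 - 4*j - 21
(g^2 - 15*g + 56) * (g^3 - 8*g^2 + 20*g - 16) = g^5 - 23*g^4 + 196*g^3 - 764*g^2 + 1360*g - 896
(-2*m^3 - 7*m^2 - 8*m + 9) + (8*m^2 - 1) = -2*m^3 + m^2 - 8*m + 8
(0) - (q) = -q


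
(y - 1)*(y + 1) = y^2 - 1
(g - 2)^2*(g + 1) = g^3 - 3*g^2 + 4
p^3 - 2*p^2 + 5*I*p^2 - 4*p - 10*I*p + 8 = (p - 2)*(p + I)*(p + 4*I)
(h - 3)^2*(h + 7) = h^3 + h^2 - 33*h + 63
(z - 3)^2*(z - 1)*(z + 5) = z^4 - 2*z^3 - 20*z^2 + 66*z - 45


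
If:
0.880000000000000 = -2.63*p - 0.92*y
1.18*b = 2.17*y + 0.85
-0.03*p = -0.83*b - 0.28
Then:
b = -0.34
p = -0.13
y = -0.58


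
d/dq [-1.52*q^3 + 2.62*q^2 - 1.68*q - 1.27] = -4.56*q^2 + 5.24*q - 1.68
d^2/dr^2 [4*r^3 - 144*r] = 24*r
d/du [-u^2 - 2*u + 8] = -2*u - 2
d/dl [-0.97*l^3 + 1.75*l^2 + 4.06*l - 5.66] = -2.91*l^2 + 3.5*l + 4.06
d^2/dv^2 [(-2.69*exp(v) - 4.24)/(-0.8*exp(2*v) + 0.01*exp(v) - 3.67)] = (1.7216*exp(4*v) + 10.87592*exp(3*v) - 47.4888*exp(2*v) - 49.695413*exp(v) + 36.386949)*exp(v)/(0.512*exp(6*v) - 0.0192*exp(5*v) + 7.04664*exp(4*v) - 0.176161*exp(3*v) + 32.326461*exp(2*v) - 0.404067*exp(v) + 49.430863)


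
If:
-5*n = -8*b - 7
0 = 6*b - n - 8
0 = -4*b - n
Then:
No Solution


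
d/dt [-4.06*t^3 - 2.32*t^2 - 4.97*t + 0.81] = -12.18*t^2 - 4.64*t - 4.97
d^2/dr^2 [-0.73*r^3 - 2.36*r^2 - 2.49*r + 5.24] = -4.38*r - 4.72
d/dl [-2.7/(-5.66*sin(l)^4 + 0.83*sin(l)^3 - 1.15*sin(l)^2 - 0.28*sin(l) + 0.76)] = (-61.128*sin(l)^3 + 6.723*sin(l)^2 - 6.21*sin(l) - 0.756)*cos(l)/(5.66*sin(l)^4 - 0.83*sin(l)^3 + 1.15*sin(l)^2 + 0.28*sin(l) - 0.76)^2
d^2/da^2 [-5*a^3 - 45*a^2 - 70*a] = -30*a - 90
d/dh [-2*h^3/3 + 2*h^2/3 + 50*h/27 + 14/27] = -2*h^2 + 4*h/3 + 50/27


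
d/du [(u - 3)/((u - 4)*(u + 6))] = (-u^2 + 6*u - 18)/(u^4 + 4*u^3 - 44*u^2 - 96*u + 576)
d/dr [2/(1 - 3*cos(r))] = -6*sin(r)/(3*cos(r) - 1)^2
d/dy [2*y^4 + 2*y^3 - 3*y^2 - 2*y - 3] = 8*y^3 + 6*y^2 - 6*y - 2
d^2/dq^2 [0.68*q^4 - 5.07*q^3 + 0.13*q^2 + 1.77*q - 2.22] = 8.16*q^2 - 30.42*q + 0.26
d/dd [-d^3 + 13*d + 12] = 13 - 3*d^2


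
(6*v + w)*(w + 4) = 6*v*w + 24*v + w^2 + 4*w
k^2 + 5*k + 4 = (k + 1)*(k + 4)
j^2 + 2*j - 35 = (j - 5)*(j + 7)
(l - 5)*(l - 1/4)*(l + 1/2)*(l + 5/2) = l^4 - 9*l^3/4 - 53*l^2/4 - 45*l/16 + 25/16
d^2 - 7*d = d*(d - 7)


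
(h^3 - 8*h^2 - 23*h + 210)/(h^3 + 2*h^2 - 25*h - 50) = (h^2 - 13*h + 42)/(h^2 - 3*h - 10)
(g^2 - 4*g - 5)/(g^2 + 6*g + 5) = (g - 5)/(g + 5)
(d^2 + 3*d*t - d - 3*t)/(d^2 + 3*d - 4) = (d + 3*t)/(d + 4)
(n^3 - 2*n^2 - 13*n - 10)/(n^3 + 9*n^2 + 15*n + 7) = (n^2 - 3*n - 10)/(n^2 + 8*n + 7)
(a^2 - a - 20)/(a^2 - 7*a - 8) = (-a^2 + a + 20)/(-a^2 + 7*a + 8)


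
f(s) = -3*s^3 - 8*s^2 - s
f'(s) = -9*s^2 - 16*s - 1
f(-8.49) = 1267.73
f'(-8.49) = -513.88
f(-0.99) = -3.94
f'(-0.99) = 6.02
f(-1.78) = -6.65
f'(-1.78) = -1.04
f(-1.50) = -6.38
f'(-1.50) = 2.75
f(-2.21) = -4.48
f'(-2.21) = -9.60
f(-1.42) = -6.12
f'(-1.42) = 3.57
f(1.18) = -17.25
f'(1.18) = -32.41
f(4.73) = -501.18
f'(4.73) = -278.04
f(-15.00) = 8340.00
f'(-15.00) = -1786.00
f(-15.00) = 8340.00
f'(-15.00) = -1786.00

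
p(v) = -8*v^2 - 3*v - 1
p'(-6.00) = 93.00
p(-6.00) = -271.00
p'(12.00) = -195.00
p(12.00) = -1189.00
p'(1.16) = -21.56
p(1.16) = -15.24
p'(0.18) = -5.88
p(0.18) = -1.80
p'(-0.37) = 2.92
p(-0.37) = -0.99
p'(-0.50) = 5.00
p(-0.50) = -1.50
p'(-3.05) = 45.80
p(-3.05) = -66.27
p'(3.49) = -58.84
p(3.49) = -108.91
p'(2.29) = -39.64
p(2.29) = -49.82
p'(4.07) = -68.12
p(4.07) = -145.73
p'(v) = -16*v - 3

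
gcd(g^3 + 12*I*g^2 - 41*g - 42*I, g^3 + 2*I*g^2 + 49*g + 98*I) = g^2 + 9*I*g - 14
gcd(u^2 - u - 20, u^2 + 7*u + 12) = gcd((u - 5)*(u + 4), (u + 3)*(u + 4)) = u + 4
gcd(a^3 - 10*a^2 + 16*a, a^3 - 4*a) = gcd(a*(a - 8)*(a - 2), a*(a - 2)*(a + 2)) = a^2 - 2*a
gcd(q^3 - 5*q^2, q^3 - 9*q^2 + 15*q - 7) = 1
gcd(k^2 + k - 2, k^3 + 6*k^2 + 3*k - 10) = k^2 + k - 2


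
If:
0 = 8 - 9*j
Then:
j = 8/9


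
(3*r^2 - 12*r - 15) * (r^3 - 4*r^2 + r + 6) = 3*r^5 - 24*r^4 + 36*r^3 + 66*r^2 - 87*r - 90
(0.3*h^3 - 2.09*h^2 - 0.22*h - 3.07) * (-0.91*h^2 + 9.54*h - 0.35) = -0.273*h^5 + 4.7639*h^4 - 19.8434*h^3 + 1.4264*h^2 - 29.2108*h + 1.0745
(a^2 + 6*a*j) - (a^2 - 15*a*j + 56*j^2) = 21*a*j - 56*j^2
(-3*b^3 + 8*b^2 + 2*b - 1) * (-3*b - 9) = 9*b^4 + 3*b^3 - 78*b^2 - 15*b + 9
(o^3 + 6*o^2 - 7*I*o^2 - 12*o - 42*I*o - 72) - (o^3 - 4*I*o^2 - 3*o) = 6*o^2 - 3*I*o^2 - 9*o - 42*I*o - 72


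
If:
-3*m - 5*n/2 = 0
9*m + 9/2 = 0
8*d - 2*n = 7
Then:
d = 41/40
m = -1/2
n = 3/5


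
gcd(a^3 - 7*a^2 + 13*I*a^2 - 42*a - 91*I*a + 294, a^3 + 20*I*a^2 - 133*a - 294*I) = a^2 + 13*I*a - 42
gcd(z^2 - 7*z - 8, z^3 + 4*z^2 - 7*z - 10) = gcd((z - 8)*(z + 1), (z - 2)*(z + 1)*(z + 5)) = z + 1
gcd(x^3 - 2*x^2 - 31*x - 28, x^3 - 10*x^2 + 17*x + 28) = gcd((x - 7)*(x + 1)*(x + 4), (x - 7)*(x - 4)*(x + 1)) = x^2 - 6*x - 7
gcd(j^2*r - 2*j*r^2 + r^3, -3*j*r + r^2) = r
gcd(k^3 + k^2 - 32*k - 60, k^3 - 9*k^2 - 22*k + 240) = k^2 - k - 30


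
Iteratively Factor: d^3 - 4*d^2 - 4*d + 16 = (d - 4)*(d^2 - 4) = (d - 4)*(d - 2)*(d + 2)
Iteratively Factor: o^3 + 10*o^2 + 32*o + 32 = (o + 4)*(o^2 + 6*o + 8) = (o + 4)^2*(o + 2)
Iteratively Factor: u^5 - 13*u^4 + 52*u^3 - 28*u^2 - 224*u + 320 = (u - 2)*(u^4 - 11*u^3 + 30*u^2 + 32*u - 160) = (u - 4)*(u - 2)*(u^3 - 7*u^2 + 2*u + 40) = (u - 4)^2*(u - 2)*(u^2 - 3*u - 10) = (u - 4)^2*(u - 2)*(u + 2)*(u - 5)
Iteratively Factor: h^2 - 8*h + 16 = (h - 4)*(h - 4)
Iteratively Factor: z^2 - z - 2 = (z + 1)*(z - 2)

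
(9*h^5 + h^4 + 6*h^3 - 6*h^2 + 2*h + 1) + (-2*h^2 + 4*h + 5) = 9*h^5 + h^4 + 6*h^3 - 8*h^2 + 6*h + 6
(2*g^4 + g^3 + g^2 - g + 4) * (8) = 16*g^4 + 8*g^3 + 8*g^2 - 8*g + 32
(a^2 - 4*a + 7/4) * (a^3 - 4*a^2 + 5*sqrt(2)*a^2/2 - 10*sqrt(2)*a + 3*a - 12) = a^5 - 8*a^4 + 5*sqrt(2)*a^4/2 - 20*sqrt(2)*a^3 + 83*a^3/4 - 31*a^2 + 355*sqrt(2)*a^2/8 - 35*sqrt(2)*a/2 + 213*a/4 - 21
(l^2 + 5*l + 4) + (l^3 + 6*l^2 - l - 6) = l^3 + 7*l^2 + 4*l - 2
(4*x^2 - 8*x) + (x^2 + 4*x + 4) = 5*x^2 - 4*x + 4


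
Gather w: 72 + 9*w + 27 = 9*w + 99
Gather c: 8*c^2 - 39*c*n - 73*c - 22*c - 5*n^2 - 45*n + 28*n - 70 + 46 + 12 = 8*c^2 + c*(-39*n - 95) - 5*n^2 - 17*n - 12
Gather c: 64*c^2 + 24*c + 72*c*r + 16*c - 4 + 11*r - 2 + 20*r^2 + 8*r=64*c^2 + c*(72*r + 40) + 20*r^2 + 19*r - 6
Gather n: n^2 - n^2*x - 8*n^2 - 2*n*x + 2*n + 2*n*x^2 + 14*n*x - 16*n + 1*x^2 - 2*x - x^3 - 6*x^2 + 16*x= n^2*(-x - 7) + n*(2*x^2 + 12*x - 14) - x^3 - 5*x^2 + 14*x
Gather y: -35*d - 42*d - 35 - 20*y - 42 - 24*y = -77*d - 44*y - 77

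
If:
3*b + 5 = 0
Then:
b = -5/3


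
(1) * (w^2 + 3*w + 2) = w^2 + 3*w + 2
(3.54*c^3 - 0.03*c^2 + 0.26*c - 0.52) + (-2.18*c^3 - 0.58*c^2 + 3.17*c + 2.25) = 1.36*c^3 - 0.61*c^2 + 3.43*c + 1.73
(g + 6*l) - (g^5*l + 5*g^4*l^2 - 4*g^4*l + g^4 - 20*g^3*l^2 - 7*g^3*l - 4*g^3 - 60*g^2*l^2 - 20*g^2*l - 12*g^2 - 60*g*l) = -g^5*l - 5*g^4*l^2 + 4*g^4*l - g^4 + 20*g^3*l^2 + 7*g^3*l + 4*g^3 + 60*g^2*l^2 + 20*g^2*l + 12*g^2 + 60*g*l + g + 6*l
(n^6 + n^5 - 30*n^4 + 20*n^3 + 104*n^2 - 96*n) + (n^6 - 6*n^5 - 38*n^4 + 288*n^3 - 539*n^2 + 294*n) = 2*n^6 - 5*n^5 - 68*n^4 + 308*n^3 - 435*n^2 + 198*n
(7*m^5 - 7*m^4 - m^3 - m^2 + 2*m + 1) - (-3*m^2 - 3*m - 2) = 7*m^5 - 7*m^4 - m^3 + 2*m^2 + 5*m + 3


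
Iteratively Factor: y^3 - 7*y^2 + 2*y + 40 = (y - 4)*(y^2 - 3*y - 10) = (y - 4)*(y + 2)*(y - 5)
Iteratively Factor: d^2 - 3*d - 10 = (d + 2)*(d - 5)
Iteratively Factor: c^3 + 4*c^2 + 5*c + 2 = (c + 1)*(c^2 + 3*c + 2) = (c + 1)*(c + 2)*(c + 1)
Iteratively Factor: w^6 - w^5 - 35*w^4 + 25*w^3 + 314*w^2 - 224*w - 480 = (w + 4)*(w^5 - 5*w^4 - 15*w^3 + 85*w^2 - 26*w - 120) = (w - 3)*(w + 4)*(w^4 - 2*w^3 - 21*w^2 + 22*w + 40) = (w - 3)*(w + 1)*(w + 4)*(w^3 - 3*w^2 - 18*w + 40) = (w - 3)*(w + 1)*(w + 4)^2*(w^2 - 7*w + 10) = (w - 3)*(w - 2)*(w + 1)*(w + 4)^2*(w - 5)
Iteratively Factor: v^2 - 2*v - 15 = (v - 5)*(v + 3)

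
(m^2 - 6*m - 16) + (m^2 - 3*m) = 2*m^2 - 9*m - 16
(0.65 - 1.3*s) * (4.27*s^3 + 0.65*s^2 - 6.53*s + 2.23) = -5.551*s^4 + 1.9305*s^3 + 8.9115*s^2 - 7.1435*s + 1.4495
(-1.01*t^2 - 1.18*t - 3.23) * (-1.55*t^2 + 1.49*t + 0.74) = 1.5655*t^4 + 0.3241*t^3 + 2.5009*t^2 - 5.6859*t - 2.3902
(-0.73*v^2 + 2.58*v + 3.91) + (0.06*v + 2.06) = -0.73*v^2 + 2.64*v + 5.97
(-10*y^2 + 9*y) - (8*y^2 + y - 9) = -18*y^2 + 8*y + 9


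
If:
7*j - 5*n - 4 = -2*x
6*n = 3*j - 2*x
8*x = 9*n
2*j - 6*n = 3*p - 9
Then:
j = 2/3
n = 8/33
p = 293/99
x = 3/11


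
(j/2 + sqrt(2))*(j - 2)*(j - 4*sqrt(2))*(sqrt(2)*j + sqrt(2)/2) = sqrt(2)*j^4/2 - 2*j^3 - 3*sqrt(2)*j^3/4 - 17*sqrt(2)*j^2/2 + 3*j^2 + 2*j + 12*sqrt(2)*j + 8*sqrt(2)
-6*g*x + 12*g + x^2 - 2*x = (-6*g + x)*(x - 2)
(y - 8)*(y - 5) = y^2 - 13*y + 40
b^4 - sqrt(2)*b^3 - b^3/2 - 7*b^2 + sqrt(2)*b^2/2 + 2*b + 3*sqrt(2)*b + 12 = (b - 2)*(b + 3/2)*(b - 2*sqrt(2))*(b + sqrt(2))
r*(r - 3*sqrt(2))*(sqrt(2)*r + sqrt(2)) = sqrt(2)*r^3 - 6*r^2 + sqrt(2)*r^2 - 6*r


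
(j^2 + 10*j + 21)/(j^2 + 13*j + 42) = (j + 3)/(j + 6)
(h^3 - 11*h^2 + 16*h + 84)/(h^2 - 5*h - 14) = h - 6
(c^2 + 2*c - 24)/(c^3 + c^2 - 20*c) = (c + 6)/(c*(c + 5))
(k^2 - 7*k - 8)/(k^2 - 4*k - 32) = (k + 1)/(k + 4)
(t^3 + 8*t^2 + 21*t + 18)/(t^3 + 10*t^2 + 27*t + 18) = (t^2 + 5*t + 6)/(t^2 + 7*t + 6)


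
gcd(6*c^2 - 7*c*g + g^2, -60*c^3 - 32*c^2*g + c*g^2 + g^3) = 6*c - g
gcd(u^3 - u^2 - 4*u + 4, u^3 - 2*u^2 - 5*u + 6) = u^2 + u - 2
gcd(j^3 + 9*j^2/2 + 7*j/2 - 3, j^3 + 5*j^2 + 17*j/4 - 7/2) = j^2 + 3*j/2 - 1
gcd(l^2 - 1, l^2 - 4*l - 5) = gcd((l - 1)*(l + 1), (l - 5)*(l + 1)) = l + 1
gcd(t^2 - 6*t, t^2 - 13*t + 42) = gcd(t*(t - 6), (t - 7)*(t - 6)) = t - 6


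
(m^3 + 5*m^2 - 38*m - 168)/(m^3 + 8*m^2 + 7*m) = (m^2 - 2*m - 24)/(m*(m + 1))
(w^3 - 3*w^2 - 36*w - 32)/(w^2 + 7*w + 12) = (w^2 - 7*w - 8)/(w + 3)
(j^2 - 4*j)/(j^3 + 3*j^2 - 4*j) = (j - 4)/(j^2 + 3*j - 4)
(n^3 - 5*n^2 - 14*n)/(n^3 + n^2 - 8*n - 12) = n*(n - 7)/(n^2 - n - 6)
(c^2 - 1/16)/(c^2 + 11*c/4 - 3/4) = (c + 1/4)/(c + 3)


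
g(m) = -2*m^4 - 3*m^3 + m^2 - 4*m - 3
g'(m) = -8*m^3 - 9*m^2 + 2*m - 4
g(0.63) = -6.19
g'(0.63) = -8.31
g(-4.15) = -347.99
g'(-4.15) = 404.48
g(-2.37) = -11.07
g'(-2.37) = 47.20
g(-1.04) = 3.28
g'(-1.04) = -6.82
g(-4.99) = -825.42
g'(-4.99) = 755.93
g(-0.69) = 0.77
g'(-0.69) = -7.04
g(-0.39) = -1.16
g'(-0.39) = -5.67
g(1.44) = -24.24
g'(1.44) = -43.67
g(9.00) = -15267.00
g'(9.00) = -6547.00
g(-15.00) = -90843.00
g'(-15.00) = 24941.00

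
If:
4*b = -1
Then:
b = -1/4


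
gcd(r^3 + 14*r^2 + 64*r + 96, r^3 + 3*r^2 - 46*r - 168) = r^2 + 10*r + 24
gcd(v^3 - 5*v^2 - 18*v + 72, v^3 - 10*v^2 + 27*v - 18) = v^2 - 9*v + 18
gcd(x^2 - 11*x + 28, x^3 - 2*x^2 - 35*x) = x - 7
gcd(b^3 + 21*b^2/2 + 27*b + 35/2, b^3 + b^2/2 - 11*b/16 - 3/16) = b + 1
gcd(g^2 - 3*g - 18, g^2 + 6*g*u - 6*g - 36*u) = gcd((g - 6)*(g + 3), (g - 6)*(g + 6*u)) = g - 6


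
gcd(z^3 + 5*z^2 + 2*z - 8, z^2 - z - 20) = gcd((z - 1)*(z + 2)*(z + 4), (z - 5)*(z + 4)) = z + 4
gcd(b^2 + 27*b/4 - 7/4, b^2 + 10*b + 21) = b + 7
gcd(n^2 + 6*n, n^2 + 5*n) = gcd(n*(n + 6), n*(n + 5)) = n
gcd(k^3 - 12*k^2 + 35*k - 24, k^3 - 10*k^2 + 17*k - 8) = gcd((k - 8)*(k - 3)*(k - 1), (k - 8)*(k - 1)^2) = k^2 - 9*k + 8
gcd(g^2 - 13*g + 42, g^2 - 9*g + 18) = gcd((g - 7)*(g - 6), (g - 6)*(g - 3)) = g - 6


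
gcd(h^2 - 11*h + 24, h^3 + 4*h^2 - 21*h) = h - 3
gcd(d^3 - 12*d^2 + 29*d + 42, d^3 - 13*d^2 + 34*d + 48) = d^2 - 5*d - 6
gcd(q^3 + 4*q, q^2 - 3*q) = q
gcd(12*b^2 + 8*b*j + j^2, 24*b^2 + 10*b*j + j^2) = 6*b + j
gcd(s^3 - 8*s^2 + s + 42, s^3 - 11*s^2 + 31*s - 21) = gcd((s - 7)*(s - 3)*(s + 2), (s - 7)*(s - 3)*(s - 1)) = s^2 - 10*s + 21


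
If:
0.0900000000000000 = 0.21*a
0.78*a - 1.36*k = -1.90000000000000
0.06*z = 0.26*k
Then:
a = 0.43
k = 1.64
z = 7.12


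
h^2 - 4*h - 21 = (h - 7)*(h + 3)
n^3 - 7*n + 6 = (n - 2)*(n - 1)*(n + 3)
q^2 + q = q*(q + 1)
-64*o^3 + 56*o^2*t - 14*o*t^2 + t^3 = (-8*o + t)*(-4*o + t)*(-2*o + t)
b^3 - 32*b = b*(b - 4*sqrt(2))*(b + 4*sqrt(2))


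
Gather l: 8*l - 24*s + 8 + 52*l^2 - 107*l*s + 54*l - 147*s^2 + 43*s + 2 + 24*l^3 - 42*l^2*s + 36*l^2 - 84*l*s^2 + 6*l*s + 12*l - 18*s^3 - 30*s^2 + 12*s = 24*l^3 + l^2*(88 - 42*s) + l*(-84*s^2 - 101*s + 74) - 18*s^3 - 177*s^2 + 31*s + 10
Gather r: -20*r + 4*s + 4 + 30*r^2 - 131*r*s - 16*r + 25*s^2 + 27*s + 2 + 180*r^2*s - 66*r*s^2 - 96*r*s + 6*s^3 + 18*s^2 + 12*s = r^2*(180*s + 30) + r*(-66*s^2 - 227*s - 36) + 6*s^3 + 43*s^2 + 43*s + 6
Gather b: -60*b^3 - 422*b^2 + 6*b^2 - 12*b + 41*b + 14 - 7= -60*b^3 - 416*b^2 + 29*b + 7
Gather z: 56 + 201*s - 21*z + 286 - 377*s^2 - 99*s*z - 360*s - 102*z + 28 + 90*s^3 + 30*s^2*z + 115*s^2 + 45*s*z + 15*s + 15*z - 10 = 90*s^3 - 262*s^2 - 144*s + z*(30*s^2 - 54*s - 108) + 360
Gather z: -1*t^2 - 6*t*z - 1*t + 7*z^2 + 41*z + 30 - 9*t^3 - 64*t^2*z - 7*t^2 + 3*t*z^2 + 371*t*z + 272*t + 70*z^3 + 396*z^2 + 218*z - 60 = -9*t^3 - 8*t^2 + 271*t + 70*z^3 + z^2*(3*t + 403) + z*(-64*t^2 + 365*t + 259) - 30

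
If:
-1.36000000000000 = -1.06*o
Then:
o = 1.28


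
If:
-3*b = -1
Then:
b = 1/3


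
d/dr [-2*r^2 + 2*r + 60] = 2 - 4*r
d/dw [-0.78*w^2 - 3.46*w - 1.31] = -1.56*w - 3.46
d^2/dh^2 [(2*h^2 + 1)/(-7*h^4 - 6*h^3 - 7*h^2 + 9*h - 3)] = 2*(-294*h^8 - 252*h^7 - 464*h^6 - 1386*h^5 - 477*h^4 - 84*h^3 + 267*h^2 + 243*h - 78)/(343*h^12 + 882*h^11 + 1785*h^10 + 657*h^9 - 42*h^8 - 1980*h^7 + 982*h^6 - 243*h^5 + 1359*h^4 - 1701*h^3 + 918*h^2 - 243*h + 27)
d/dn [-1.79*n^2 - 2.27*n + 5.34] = -3.58*n - 2.27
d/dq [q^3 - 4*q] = 3*q^2 - 4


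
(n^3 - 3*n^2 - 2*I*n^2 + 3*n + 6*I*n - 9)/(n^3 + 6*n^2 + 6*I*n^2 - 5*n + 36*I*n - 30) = (n^2 - 3*n*(1 + I) + 9*I)/(n^2 + n*(6 + 5*I) + 30*I)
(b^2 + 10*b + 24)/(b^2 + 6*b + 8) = (b + 6)/(b + 2)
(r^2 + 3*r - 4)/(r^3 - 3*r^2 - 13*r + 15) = (r + 4)/(r^2 - 2*r - 15)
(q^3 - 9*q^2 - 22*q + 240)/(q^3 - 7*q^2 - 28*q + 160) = (q - 6)/(q - 4)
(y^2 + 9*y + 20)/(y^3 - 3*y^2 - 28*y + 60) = (y + 4)/(y^2 - 8*y + 12)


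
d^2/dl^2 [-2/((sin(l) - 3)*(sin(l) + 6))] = 2*(4*sin(l)^4 + 9*sin(l)^3 + 75*sin(l)^2 + 36*sin(l) - 54)/((sin(l) - 3)^3*(sin(l) + 6)^3)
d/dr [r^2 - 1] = 2*r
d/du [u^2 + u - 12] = 2*u + 1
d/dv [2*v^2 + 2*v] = 4*v + 2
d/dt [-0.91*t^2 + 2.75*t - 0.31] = 2.75 - 1.82*t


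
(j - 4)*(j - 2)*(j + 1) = j^3 - 5*j^2 + 2*j + 8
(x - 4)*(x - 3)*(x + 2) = x^3 - 5*x^2 - 2*x + 24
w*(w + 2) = w^2 + 2*w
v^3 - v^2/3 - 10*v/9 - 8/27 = (v - 4/3)*(v + 1/3)*(v + 2/3)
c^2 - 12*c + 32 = (c - 8)*(c - 4)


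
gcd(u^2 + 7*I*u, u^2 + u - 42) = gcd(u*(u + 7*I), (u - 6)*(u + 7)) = 1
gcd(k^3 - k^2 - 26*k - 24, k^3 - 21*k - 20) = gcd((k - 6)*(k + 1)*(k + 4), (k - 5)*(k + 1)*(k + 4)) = k^2 + 5*k + 4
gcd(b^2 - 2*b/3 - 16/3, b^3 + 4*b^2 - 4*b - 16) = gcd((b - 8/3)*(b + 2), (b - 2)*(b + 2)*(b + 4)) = b + 2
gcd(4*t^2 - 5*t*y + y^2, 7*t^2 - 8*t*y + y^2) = -t + y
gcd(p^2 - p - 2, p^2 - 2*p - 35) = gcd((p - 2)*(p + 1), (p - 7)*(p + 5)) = 1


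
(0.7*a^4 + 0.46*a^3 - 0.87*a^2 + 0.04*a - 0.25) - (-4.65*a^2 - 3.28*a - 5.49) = 0.7*a^4 + 0.46*a^3 + 3.78*a^2 + 3.32*a + 5.24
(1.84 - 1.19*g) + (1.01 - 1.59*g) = 2.85 - 2.78*g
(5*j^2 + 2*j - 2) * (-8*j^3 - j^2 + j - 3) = -40*j^5 - 21*j^4 + 19*j^3 - 11*j^2 - 8*j + 6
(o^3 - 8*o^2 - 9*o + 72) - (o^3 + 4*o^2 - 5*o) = -12*o^2 - 4*o + 72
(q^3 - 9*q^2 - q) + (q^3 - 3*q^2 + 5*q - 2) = 2*q^3 - 12*q^2 + 4*q - 2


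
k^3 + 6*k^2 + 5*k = k*(k + 1)*(k + 5)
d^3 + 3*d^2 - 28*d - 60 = (d - 5)*(d + 2)*(d + 6)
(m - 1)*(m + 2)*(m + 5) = m^3 + 6*m^2 + 3*m - 10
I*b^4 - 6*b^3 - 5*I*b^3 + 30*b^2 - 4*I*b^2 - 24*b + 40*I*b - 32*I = (b - 4)*(b + 2*I)*(b + 4*I)*(I*b - I)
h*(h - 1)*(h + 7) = h^3 + 6*h^2 - 7*h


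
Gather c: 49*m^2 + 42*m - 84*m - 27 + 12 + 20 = 49*m^2 - 42*m + 5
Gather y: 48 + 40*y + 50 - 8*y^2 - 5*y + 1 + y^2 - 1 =-7*y^2 + 35*y + 98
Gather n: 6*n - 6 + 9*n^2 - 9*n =9*n^2 - 3*n - 6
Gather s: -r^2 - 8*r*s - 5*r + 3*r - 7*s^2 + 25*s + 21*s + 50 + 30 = -r^2 - 2*r - 7*s^2 + s*(46 - 8*r) + 80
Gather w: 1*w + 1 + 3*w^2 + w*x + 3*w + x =3*w^2 + w*(x + 4) + x + 1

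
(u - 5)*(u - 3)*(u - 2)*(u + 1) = u^4 - 9*u^3 + 21*u^2 + u - 30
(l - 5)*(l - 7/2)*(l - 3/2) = l^3 - 10*l^2 + 121*l/4 - 105/4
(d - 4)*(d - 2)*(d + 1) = d^3 - 5*d^2 + 2*d + 8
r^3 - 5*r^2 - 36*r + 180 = (r - 6)*(r - 5)*(r + 6)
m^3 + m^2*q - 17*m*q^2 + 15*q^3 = (m - 3*q)*(m - q)*(m + 5*q)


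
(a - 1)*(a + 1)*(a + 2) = a^3 + 2*a^2 - a - 2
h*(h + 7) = h^2 + 7*h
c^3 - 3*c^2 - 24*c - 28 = (c - 7)*(c + 2)^2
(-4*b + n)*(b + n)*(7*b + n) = -28*b^3 - 25*b^2*n + 4*b*n^2 + n^3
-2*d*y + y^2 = y*(-2*d + y)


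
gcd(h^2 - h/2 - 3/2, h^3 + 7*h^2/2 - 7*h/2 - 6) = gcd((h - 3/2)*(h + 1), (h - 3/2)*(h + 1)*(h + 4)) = h^2 - h/2 - 3/2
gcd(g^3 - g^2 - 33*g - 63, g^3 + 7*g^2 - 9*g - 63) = g + 3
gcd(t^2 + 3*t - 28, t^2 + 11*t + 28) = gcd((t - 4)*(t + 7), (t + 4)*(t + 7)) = t + 7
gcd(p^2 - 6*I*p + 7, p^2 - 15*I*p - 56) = p - 7*I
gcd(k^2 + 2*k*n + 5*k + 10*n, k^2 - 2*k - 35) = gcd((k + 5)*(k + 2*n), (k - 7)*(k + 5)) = k + 5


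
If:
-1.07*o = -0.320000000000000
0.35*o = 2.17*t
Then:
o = 0.30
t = 0.05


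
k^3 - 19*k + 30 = (k - 3)*(k - 2)*(k + 5)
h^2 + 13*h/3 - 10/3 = (h - 2/3)*(h + 5)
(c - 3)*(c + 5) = c^2 + 2*c - 15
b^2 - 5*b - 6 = (b - 6)*(b + 1)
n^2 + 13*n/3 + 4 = (n + 4/3)*(n + 3)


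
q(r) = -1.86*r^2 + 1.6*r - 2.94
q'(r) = 1.6 - 3.72*r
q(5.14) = -43.86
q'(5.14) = -17.52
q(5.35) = -47.62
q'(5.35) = -18.30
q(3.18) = -16.66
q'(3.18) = -10.23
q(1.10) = -3.43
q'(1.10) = -2.49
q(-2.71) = -20.94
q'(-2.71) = 11.68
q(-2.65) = -20.24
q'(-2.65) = 11.46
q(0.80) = -2.85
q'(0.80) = -1.38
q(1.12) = -3.48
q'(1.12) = -2.57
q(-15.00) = -445.44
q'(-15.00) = 57.40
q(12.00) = -251.58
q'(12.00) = -43.04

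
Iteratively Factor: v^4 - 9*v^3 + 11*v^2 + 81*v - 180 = (v - 5)*(v^3 - 4*v^2 - 9*v + 36) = (v - 5)*(v - 3)*(v^2 - v - 12) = (v - 5)*(v - 4)*(v - 3)*(v + 3)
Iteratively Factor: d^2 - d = (d - 1)*(d)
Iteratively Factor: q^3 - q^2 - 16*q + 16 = (q - 1)*(q^2 - 16) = (q - 1)*(q + 4)*(q - 4)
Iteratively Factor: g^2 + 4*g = (g + 4)*(g)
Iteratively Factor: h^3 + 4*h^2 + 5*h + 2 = (h + 1)*(h^2 + 3*h + 2) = (h + 1)*(h + 2)*(h + 1)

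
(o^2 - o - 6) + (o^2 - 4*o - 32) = 2*o^2 - 5*o - 38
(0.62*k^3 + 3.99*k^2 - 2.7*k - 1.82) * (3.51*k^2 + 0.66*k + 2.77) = 2.1762*k^5 + 14.4141*k^4 - 5.1262*k^3 + 2.8821*k^2 - 8.6802*k - 5.0414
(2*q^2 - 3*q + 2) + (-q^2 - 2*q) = q^2 - 5*q + 2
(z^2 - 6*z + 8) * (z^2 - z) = z^4 - 7*z^3 + 14*z^2 - 8*z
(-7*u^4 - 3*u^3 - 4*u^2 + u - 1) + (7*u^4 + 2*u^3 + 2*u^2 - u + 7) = -u^3 - 2*u^2 + 6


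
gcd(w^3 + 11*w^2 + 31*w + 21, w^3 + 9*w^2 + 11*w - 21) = w^2 + 10*w + 21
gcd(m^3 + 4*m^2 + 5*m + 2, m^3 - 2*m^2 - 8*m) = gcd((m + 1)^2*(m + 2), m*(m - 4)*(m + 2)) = m + 2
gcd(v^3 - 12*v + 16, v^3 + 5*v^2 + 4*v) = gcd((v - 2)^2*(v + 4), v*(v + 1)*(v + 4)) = v + 4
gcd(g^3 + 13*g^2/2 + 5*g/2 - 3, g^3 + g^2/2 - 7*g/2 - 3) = g + 1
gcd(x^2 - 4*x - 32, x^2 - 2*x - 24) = x + 4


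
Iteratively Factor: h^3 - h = (h)*(h^2 - 1) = h*(h - 1)*(h + 1)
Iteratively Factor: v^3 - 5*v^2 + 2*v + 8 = (v + 1)*(v^2 - 6*v + 8) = (v - 4)*(v + 1)*(v - 2)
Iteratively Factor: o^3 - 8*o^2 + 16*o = (o)*(o^2 - 8*o + 16) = o*(o - 4)*(o - 4)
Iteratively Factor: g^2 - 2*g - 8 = (g + 2)*(g - 4)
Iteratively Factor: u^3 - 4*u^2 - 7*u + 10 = (u + 2)*(u^2 - 6*u + 5) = (u - 5)*(u + 2)*(u - 1)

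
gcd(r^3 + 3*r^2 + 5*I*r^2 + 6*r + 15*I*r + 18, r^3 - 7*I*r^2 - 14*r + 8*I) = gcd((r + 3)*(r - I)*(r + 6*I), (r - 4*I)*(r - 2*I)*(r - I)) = r - I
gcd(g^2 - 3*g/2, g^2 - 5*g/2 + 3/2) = g - 3/2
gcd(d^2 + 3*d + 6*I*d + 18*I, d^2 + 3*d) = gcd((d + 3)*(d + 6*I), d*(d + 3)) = d + 3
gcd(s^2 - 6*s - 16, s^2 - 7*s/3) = 1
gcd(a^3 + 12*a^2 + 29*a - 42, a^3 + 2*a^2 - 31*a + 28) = a^2 + 6*a - 7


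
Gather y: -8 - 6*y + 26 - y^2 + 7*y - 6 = -y^2 + y + 12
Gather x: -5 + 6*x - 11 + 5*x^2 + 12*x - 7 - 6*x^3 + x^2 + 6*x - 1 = -6*x^3 + 6*x^2 + 24*x - 24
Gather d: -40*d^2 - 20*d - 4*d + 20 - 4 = -40*d^2 - 24*d + 16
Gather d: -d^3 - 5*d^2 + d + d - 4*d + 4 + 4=-d^3 - 5*d^2 - 2*d + 8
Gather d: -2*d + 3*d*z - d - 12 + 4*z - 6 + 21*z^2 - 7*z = d*(3*z - 3) + 21*z^2 - 3*z - 18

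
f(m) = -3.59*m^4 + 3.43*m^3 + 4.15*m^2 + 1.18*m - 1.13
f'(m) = -14.36*m^3 + 10.29*m^2 + 8.3*m + 1.18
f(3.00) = -158.42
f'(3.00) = -269.03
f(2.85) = -121.51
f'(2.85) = -224.01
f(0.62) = 1.48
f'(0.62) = 6.86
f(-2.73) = -242.62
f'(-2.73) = 347.39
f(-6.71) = -8135.98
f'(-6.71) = 4747.11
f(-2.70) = -232.36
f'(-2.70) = 336.43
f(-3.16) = -429.62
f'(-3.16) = 530.83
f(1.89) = -6.73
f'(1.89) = -43.32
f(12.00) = -67904.57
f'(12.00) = -23231.54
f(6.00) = -3756.41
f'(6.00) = -2680.34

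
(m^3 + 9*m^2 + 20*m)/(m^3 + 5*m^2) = (m + 4)/m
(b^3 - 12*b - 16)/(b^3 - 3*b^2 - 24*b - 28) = (b - 4)/(b - 7)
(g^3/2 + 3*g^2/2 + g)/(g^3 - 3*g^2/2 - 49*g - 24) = g*(g^2 + 3*g + 2)/(2*g^3 - 3*g^2 - 98*g - 48)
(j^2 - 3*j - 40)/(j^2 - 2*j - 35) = (j - 8)/(j - 7)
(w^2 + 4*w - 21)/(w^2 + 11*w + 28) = (w - 3)/(w + 4)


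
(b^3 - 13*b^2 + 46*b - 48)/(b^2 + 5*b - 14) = (b^2 - 11*b + 24)/(b + 7)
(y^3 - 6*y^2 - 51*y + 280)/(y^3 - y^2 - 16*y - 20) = (y^2 - y - 56)/(y^2 + 4*y + 4)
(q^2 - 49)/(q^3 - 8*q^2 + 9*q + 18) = (q^2 - 49)/(q^3 - 8*q^2 + 9*q + 18)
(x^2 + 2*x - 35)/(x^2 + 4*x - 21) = (x - 5)/(x - 3)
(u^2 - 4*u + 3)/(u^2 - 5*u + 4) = (u - 3)/(u - 4)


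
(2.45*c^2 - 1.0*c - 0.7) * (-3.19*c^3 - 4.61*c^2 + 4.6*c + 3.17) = -7.8155*c^5 - 8.1045*c^4 + 18.113*c^3 + 6.3935*c^2 - 6.39*c - 2.219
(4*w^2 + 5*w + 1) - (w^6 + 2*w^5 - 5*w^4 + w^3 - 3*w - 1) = -w^6 - 2*w^5 + 5*w^4 - w^3 + 4*w^2 + 8*w + 2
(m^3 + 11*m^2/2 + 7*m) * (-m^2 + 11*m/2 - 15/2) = -m^5 + 63*m^3/4 - 11*m^2/4 - 105*m/2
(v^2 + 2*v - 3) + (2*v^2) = 3*v^2 + 2*v - 3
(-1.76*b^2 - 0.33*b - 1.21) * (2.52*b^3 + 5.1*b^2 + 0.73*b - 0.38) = -4.4352*b^5 - 9.8076*b^4 - 6.017*b^3 - 5.7431*b^2 - 0.7579*b + 0.4598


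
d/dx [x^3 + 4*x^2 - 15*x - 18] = 3*x^2 + 8*x - 15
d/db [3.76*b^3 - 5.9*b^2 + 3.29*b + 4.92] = 11.28*b^2 - 11.8*b + 3.29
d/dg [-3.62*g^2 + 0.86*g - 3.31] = 0.86 - 7.24*g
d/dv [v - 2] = 1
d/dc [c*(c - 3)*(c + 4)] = 3*c^2 + 2*c - 12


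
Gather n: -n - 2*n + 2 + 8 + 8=18 - 3*n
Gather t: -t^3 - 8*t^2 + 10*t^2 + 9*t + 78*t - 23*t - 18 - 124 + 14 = -t^3 + 2*t^2 + 64*t - 128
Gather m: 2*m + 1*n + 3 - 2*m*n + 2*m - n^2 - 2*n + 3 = m*(4 - 2*n) - n^2 - n + 6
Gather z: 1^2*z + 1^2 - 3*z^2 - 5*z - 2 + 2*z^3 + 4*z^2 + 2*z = 2*z^3 + z^2 - 2*z - 1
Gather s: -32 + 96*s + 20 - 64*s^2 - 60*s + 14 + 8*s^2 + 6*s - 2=-56*s^2 + 42*s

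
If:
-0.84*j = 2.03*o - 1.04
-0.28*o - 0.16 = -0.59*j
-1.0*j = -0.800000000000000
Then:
No Solution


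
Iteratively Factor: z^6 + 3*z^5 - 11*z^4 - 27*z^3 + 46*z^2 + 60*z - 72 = (z + 3)*(z^5 - 11*z^3 + 6*z^2 + 28*z - 24) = (z + 2)*(z + 3)*(z^4 - 2*z^3 - 7*z^2 + 20*z - 12) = (z - 1)*(z + 2)*(z + 3)*(z^3 - z^2 - 8*z + 12) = (z - 1)*(z + 2)*(z + 3)^2*(z^2 - 4*z + 4) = (z - 2)*(z - 1)*(z + 2)*(z + 3)^2*(z - 2)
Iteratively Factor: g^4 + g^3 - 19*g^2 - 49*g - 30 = (g + 2)*(g^3 - g^2 - 17*g - 15) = (g + 2)*(g + 3)*(g^2 - 4*g - 5) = (g - 5)*(g + 2)*(g + 3)*(g + 1)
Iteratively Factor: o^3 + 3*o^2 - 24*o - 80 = (o - 5)*(o^2 + 8*o + 16) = (o - 5)*(o + 4)*(o + 4)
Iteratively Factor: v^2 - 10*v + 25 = (v - 5)*(v - 5)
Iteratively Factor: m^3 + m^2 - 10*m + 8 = (m - 1)*(m^2 + 2*m - 8) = (m - 1)*(m + 4)*(m - 2)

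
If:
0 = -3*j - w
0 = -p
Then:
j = -w/3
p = 0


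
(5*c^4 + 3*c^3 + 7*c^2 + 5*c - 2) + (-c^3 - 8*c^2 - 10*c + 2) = 5*c^4 + 2*c^3 - c^2 - 5*c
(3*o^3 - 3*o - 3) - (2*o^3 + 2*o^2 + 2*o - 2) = o^3 - 2*o^2 - 5*o - 1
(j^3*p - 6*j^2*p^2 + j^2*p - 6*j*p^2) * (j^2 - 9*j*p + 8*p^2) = j^5*p - 15*j^4*p^2 + j^4*p + 62*j^3*p^3 - 15*j^3*p^2 - 48*j^2*p^4 + 62*j^2*p^3 - 48*j*p^4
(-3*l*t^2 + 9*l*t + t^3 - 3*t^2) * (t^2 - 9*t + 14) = -3*l*t^4 + 36*l*t^3 - 123*l*t^2 + 126*l*t + t^5 - 12*t^4 + 41*t^3 - 42*t^2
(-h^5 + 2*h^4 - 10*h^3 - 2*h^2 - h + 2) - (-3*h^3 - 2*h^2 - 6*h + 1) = -h^5 + 2*h^4 - 7*h^3 + 5*h + 1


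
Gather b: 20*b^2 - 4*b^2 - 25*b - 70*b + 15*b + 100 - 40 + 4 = 16*b^2 - 80*b + 64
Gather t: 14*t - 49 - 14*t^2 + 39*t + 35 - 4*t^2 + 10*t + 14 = -18*t^2 + 63*t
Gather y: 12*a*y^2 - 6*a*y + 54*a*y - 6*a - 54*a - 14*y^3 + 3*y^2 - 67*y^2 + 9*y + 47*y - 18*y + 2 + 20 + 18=-60*a - 14*y^3 + y^2*(12*a - 64) + y*(48*a + 38) + 40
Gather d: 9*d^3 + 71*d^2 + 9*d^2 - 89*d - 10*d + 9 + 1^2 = 9*d^3 + 80*d^2 - 99*d + 10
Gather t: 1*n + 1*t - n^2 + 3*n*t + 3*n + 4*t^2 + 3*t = -n^2 + 4*n + 4*t^2 + t*(3*n + 4)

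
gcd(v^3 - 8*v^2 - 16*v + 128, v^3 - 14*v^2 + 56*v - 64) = v^2 - 12*v + 32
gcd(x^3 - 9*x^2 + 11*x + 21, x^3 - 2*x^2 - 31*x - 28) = x^2 - 6*x - 7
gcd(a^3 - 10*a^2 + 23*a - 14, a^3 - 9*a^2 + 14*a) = a^2 - 9*a + 14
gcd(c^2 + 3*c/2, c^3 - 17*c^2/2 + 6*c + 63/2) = c + 3/2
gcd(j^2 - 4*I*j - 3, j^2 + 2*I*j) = 1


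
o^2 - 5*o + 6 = (o - 3)*(o - 2)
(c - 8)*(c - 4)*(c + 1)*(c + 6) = c^4 - 5*c^3 - 46*c^2 + 152*c + 192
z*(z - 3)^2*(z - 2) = z^4 - 8*z^3 + 21*z^2 - 18*z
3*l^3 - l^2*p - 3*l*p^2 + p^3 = (-3*l + p)*(-l + p)*(l + p)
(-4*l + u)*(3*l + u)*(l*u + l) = -12*l^3*u - 12*l^3 - l^2*u^2 - l^2*u + l*u^3 + l*u^2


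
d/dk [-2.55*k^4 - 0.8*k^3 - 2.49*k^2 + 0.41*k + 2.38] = -10.2*k^3 - 2.4*k^2 - 4.98*k + 0.41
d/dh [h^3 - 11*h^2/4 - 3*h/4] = 3*h^2 - 11*h/2 - 3/4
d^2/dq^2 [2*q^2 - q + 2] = 4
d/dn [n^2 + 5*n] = 2*n + 5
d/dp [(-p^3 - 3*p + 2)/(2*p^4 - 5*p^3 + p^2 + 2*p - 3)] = (2*p^6 + 17*p^4 - 50*p^3 + 42*p^2 - 4*p + 5)/(4*p^8 - 20*p^7 + 29*p^6 - 2*p^5 - 31*p^4 + 34*p^3 - 2*p^2 - 12*p + 9)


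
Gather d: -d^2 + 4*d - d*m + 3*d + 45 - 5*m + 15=-d^2 + d*(7 - m) - 5*m + 60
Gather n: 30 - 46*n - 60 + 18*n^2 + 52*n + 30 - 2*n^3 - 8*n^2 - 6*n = -2*n^3 + 10*n^2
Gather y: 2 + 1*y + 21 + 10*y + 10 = 11*y + 33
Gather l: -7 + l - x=l - x - 7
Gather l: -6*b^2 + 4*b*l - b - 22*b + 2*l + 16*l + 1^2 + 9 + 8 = -6*b^2 - 23*b + l*(4*b + 18) + 18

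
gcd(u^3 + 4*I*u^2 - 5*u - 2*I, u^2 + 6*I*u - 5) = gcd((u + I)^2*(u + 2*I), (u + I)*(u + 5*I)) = u + I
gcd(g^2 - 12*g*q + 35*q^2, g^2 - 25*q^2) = -g + 5*q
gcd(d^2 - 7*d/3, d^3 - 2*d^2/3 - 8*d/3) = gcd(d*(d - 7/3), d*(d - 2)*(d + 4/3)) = d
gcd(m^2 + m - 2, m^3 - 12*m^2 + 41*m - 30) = m - 1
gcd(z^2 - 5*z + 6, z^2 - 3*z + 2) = z - 2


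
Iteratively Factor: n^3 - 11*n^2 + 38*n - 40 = (n - 5)*(n^2 - 6*n + 8) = (n - 5)*(n - 4)*(n - 2)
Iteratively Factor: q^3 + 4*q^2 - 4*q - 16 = (q + 4)*(q^2 - 4) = (q - 2)*(q + 4)*(q + 2)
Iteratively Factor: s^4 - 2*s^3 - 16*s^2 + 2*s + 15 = (s - 1)*(s^3 - s^2 - 17*s - 15) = (s - 5)*(s - 1)*(s^2 + 4*s + 3) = (s - 5)*(s - 1)*(s + 1)*(s + 3)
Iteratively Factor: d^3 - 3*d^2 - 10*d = (d + 2)*(d^2 - 5*d) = (d - 5)*(d + 2)*(d)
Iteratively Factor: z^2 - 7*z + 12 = (z - 4)*(z - 3)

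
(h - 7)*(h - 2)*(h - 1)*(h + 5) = h^4 - 5*h^3 - 27*h^2 + 101*h - 70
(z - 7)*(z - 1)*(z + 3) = z^3 - 5*z^2 - 17*z + 21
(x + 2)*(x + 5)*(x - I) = x^3 + 7*x^2 - I*x^2 + 10*x - 7*I*x - 10*I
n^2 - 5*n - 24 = (n - 8)*(n + 3)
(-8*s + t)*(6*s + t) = -48*s^2 - 2*s*t + t^2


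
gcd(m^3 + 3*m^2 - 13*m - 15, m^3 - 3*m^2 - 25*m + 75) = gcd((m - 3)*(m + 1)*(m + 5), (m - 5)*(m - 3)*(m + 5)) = m^2 + 2*m - 15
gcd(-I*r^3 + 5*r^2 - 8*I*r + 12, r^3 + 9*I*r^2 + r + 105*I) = 1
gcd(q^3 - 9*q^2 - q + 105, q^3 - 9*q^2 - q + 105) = q^3 - 9*q^2 - q + 105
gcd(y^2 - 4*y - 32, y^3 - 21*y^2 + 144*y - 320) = y - 8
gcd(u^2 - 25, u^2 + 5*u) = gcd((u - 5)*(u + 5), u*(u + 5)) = u + 5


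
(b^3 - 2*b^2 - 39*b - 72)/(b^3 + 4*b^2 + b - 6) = (b^2 - 5*b - 24)/(b^2 + b - 2)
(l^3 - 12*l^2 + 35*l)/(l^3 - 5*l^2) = (l - 7)/l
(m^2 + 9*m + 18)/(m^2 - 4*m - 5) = (m^2 + 9*m + 18)/(m^2 - 4*m - 5)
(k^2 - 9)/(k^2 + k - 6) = (k - 3)/(k - 2)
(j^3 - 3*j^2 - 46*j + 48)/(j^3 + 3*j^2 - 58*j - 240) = (j - 1)/(j + 5)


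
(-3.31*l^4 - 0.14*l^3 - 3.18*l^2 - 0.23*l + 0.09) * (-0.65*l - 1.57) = 2.1515*l^5 + 5.2877*l^4 + 2.2868*l^3 + 5.1421*l^2 + 0.3026*l - 0.1413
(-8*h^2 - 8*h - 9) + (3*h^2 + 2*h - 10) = -5*h^2 - 6*h - 19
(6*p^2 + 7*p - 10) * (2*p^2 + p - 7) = 12*p^4 + 20*p^3 - 55*p^2 - 59*p + 70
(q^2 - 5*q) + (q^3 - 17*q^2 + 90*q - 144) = q^3 - 16*q^2 + 85*q - 144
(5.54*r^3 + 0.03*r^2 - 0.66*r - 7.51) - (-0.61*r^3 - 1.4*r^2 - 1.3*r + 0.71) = 6.15*r^3 + 1.43*r^2 + 0.64*r - 8.22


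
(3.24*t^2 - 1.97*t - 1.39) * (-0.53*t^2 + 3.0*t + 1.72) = -1.7172*t^4 + 10.7641*t^3 + 0.3995*t^2 - 7.5584*t - 2.3908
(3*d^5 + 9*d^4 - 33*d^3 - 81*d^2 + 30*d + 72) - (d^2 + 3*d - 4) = 3*d^5 + 9*d^4 - 33*d^3 - 82*d^2 + 27*d + 76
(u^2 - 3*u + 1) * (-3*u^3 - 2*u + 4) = -3*u^5 + 9*u^4 - 5*u^3 + 10*u^2 - 14*u + 4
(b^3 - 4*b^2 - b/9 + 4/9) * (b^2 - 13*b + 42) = b^5 - 17*b^4 + 845*b^3/9 - 1495*b^2/9 - 94*b/9 + 56/3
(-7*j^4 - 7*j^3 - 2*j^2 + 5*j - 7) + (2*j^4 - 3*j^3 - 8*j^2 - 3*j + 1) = -5*j^4 - 10*j^3 - 10*j^2 + 2*j - 6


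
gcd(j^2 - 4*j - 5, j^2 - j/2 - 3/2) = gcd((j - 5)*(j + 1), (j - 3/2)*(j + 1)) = j + 1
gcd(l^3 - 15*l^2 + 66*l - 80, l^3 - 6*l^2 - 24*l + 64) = l^2 - 10*l + 16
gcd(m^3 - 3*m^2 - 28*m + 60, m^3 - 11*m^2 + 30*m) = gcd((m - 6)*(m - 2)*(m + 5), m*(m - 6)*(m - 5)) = m - 6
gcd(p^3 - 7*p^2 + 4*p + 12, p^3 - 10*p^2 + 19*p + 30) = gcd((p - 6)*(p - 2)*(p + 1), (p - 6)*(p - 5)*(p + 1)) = p^2 - 5*p - 6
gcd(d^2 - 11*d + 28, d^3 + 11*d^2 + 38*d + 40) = 1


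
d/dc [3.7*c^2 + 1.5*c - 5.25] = 7.4*c + 1.5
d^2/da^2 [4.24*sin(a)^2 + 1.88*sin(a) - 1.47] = -1.88*sin(a) + 8.48*cos(2*a)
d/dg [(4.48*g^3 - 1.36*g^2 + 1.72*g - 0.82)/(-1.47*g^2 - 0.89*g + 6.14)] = (-6.5856*g^4 - 7.9744*g^3 + 86.2604*g^2 - 19.1116*g + 9.831)/(2.1609*g^4 + 2.6166*g^3 - 17.2595*g^2 - 10.9292*g + 37.6996)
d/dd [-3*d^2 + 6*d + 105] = 6 - 6*d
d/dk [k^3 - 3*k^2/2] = 3*k*(k - 1)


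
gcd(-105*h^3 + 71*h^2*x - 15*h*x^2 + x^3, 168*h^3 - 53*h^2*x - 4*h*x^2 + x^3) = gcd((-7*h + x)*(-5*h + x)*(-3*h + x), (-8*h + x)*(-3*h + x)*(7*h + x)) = -3*h + x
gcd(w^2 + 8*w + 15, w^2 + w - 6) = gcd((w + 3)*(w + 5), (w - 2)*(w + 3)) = w + 3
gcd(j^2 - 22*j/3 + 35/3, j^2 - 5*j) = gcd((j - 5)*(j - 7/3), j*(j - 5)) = j - 5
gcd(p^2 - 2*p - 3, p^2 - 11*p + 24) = p - 3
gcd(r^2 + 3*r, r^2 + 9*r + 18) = r + 3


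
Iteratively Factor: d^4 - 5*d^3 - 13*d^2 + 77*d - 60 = (d + 4)*(d^3 - 9*d^2 + 23*d - 15) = (d - 3)*(d + 4)*(d^2 - 6*d + 5) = (d - 5)*(d - 3)*(d + 4)*(d - 1)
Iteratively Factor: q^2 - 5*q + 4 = (q - 1)*(q - 4)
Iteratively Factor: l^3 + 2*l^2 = (l + 2)*(l^2) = l*(l + 2)*(l)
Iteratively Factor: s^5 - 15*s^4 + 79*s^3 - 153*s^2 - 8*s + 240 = (s - 4)*(s^4 - 11*s^3 + 35*s^2 - 13*s - 60) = (s - 4)^2*(s^3 - 7*s^2 + 7*s + 15) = (s - 4)^2*(s - 3)*(s^2 - 4*s - 5) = (s - 5)*(s - 4)^2*(s - 3)*(s + 1)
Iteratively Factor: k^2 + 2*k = (k)*(k + 2)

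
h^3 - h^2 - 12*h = h*(h - 4)*(h + 3)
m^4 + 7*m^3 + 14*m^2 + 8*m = m*(m + 1)*(m + 2)*(m + 4)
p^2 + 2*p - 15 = (p - 3)*(p + 5)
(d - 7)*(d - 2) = d^2 - 9*d + 14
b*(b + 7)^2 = b^3 + 14*b^2 + 49*b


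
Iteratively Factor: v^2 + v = (v)*(v + 1)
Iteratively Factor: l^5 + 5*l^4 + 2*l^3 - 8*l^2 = (l + 4)*(l^4 + l^3 - 2*l^2) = (l - 1)*(l + 4)*(l^3 + 2*l^2) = l*(l - 1)*(l + 4)*(l^2 + 2*l) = l*(l - 1)*(l + 2)*(l + 4)*(l)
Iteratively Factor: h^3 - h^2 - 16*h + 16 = (h + 4)*(h^2 - 5*h + 4) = (h - 1)*(h + 4)*(h - 4)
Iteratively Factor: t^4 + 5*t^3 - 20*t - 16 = (t + 2)*(t^3 + 3*t^2 - 6*t - 8) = (t - 2)*(t + 2)*(t^2 + 5*t + 4) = (t - 2)*(t + 1)*(t + 2)*(t + 4)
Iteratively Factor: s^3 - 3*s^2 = (s - 3)*(s^2) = s*(s - 3)*(s)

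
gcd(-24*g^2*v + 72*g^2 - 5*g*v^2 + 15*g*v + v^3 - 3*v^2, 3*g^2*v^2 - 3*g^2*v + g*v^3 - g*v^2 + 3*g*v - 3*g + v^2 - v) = 3*g + v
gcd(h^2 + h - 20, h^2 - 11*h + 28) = h - 4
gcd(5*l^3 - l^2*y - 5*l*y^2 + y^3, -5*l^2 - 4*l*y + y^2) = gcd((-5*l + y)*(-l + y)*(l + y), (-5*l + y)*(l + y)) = -5*l^2 - 4*l*y + y^2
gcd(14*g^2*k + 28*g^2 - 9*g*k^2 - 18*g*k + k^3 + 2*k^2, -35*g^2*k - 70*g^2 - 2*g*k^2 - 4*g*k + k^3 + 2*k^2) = 7*g*k + 14*g - k^2 - 2*k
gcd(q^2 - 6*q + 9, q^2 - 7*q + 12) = q - 3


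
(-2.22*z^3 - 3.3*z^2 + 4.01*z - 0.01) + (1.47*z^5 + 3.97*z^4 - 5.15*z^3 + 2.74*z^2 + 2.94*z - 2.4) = 1.47*z^5 + 3.97*z^4 - 7.37*z^3 - 0.56*z^2 + 6.95*z - 2.41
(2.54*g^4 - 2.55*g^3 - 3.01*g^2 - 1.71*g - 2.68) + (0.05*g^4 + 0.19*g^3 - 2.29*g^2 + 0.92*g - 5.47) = 2.59*g^4 - 2.36*g^3 - 5.3*g^2 - 0.79*g - 8.15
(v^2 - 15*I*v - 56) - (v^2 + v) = -v - 15*I*v - 56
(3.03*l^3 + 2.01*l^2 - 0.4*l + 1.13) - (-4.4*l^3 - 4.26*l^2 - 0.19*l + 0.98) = 7.43*l^3 + 6.27*l^2 - 0.21*l + 0.15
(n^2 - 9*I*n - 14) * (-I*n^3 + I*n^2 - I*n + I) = -I*n^5 - 9*n^4 + I*n^4 + 9*n^3 + 13*I*n^3 - 9*n^2 - 13*I*n^2 + 9*n + 14*I*n - 14*I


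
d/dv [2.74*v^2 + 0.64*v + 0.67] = 5.48*v + 0.64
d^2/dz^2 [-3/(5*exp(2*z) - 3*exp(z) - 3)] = 3*(2*(10*exp(z) - 3)^2*exp(z) + (20*exp(z) - 3)*(-5*exp(2*z) + 3*exp(z) + 3))*exp(z)/(-5*exp(2*z) + 3*exp(z) + 3)^3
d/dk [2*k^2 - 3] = 4*k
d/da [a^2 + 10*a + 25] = 2*a + 10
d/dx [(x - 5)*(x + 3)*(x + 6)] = 3*x^2 + 8*x - 27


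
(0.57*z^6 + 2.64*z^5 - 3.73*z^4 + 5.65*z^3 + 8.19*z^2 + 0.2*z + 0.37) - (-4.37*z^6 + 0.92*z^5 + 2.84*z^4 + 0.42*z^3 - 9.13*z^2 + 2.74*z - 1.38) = 4.94*z^6 + 1.72*z^5 - 6.57*z^4 + 5.23*z^3 + 17.32*z^2 - 2.54*z + 1.75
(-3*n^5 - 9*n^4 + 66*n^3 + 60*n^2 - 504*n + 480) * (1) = -3*n^5 - 9*n^4 + 66*n^3 + 60*n^2 - 504*n + 480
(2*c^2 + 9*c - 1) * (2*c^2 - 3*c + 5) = 4*c^4 + 12*c^3 - 19*c^2 + 48*c - 5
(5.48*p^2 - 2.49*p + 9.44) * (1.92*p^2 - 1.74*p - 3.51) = 10.5216*p^4 - 14.316*p^3 + 3.2226*p^2 - 7.6857*p - 33.1344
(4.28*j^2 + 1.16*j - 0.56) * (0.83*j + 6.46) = 3.5524*j^3 + 28.6116*j^2 + 7.0288*j - 3.6176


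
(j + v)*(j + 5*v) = j^2 + 6*j*v + 5*v^2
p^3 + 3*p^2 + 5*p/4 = p*(p + 1/2)*(p + 5/2)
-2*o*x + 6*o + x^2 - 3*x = (-2*o + x)*(x - 3)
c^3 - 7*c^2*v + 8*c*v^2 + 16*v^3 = (c - 4*v)^2*(c + v)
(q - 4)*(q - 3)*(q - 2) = q^3 - 9*q^2 + 26*q - 24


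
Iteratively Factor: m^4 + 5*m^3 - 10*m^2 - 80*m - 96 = (m + 4)*(m^3 + m^2 - 14*m - 24) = (m + 2)*(m + 4)*(m^2 - m - 12) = (m - 4)*(m + 2)*(m + 4)*(m + 3)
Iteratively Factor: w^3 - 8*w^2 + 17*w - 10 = (w - 5)*(w^2 - 3*w + 2) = (w - 5)*(w - 1)*(w - 2)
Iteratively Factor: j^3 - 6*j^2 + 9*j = (j - 3)*(j^2 - 3*j) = j*(j - 3)*(j - 3)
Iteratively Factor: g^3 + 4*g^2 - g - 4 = (g - 1)*(g^2 + 5*g + 4) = (g - 1)*(g + 1)*(g + 4)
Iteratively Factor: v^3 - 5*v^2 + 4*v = (v)*(v^2 - 5*v + 4) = v*(v - 1)*(v - 4)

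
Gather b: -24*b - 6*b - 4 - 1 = -30*b - 5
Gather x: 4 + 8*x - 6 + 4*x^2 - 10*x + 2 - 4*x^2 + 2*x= 0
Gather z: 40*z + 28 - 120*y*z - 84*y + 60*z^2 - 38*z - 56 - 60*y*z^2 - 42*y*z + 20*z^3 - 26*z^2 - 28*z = -84*y + 20*z^3 + z^2*(34 - 60*y) + z*(-162*y - 26) - 28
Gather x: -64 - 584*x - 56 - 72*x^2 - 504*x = -72*x^2 - 1088*x - 120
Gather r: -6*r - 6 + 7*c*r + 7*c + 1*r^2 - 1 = 7*c + r^2 + r*(7*c - 6) - 7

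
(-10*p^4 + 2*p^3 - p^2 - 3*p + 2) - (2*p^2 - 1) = -10*p^4 + 2*p^3 - 3*p^2 - 3*p + 3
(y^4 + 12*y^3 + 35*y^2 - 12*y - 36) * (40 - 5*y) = -5*y^5 - 20*y^4 + 305*y^3 + 1460*y^2 - 300*y - 1440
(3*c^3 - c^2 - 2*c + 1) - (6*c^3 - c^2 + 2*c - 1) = -3*c^3 - 4*c + 2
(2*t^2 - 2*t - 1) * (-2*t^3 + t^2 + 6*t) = -4*t^5 + 6*t^4 + 12*t^3 - 13*t^2 - 6*t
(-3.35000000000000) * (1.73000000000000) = -5.79550000000000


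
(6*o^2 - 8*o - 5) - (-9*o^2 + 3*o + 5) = 15*o^2 - 11*o - 10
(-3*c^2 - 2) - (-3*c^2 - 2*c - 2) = 2*c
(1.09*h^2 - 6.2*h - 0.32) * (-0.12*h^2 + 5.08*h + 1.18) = -0.1308*h^4 + 6.2812*h^3 - 30.1714*h^2 - 8.9416*h - 0.3776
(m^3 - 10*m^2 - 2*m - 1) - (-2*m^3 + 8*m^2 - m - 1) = 3*m^3 - 18*m^2 - m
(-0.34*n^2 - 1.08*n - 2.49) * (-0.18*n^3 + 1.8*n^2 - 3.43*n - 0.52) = 0.0612*n^5 - 0.4176*n^4 - 0.3296*n^3 - 0.6008*n^2 + 9.1023*n + 1.2948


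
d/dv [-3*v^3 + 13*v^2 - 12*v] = -9*v^2 + 26*v - 12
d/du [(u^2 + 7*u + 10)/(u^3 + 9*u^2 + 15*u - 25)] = (-u^2 - 4*u - 13)/(u^4 + 8*u^3 + 6*u^2 - 40*u + 25)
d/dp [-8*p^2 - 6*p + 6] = -16*p - 6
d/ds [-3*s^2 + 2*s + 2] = 2 - 6*s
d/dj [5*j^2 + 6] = 10*j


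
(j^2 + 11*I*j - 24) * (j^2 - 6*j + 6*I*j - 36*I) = j^4 - 6*j^3 + 17*I*j^3 - 90*j^2 - 102*I*j^2 + 540*j - 144*I*j + 864*I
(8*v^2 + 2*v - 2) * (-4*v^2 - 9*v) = -32*v^4 - 80*v^3 - 10*v^2 + 18*v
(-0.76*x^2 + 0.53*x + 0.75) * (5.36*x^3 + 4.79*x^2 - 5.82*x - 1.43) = -4.0736*x^5 - 0.7996*x^4 + 10.9819*x^3 + 1.5947*x^2 - 5.1229*x - 1.0725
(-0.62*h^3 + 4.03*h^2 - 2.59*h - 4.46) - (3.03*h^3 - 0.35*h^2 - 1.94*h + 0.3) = -3.65*h^3 + 4.38*h^2 - 0.65*h - 4.76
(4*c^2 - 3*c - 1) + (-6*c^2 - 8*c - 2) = -2*c^2 - 11*c - 3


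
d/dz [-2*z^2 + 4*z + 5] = 4 - 4*z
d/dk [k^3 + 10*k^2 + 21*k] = 3*k^2 + 20*k + 21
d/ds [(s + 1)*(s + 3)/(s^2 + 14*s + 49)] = 2*(5*s + 11)/(s^3 + 21*s^2 + 147*s + 343)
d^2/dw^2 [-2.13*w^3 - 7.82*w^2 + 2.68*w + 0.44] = -12.78*w - 15.64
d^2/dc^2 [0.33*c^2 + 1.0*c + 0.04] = 0.660000000000000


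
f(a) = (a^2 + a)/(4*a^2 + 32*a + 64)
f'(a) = (-8*a - 32)*(a^2 + a)/(4*a^2 + 32*a + 64)^2 + (2*a + 1)/(4*a^2 + 32*a + 64)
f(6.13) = 0.11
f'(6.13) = 0.01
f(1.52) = 0.03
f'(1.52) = 0.02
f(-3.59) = 13.83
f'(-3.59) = -76.65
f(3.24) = 0.07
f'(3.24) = 0.02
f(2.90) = 0.06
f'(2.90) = 0.02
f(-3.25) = 3.25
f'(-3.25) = -11.11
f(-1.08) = 0.00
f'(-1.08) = -0.04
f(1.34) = 0.03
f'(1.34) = 0.02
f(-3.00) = 1.50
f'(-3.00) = -4.25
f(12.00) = 0.15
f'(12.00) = 0.01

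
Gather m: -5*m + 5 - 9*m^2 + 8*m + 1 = -9*m^2 + 3*m + 6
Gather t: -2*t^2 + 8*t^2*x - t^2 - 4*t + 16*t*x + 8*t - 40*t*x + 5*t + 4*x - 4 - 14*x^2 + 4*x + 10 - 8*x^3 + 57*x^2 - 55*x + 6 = t^2*(8*x - 3) + t*(9 - 24*x) - 8*x^3 + 43*x^2 - 47*x + 12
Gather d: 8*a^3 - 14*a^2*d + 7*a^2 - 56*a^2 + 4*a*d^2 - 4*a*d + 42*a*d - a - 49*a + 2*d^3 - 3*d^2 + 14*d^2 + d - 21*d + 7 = 8*a^3 - 49*a^2 - 50*a + 2*d^3 + d^2*(4*a + 11) + d*(-14*a^2 + 38*a - 20) + 7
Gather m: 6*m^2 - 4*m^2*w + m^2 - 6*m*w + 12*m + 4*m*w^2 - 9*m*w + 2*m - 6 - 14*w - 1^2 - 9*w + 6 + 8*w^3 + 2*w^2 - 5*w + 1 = m^2*(7 - 4*w) + m*(4*w^2 - 15*w + 14) + 8*w^3 + 2*w^2 - 28*w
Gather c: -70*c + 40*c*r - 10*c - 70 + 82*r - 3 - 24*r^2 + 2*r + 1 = c*(40*r - 80) - 24*r^2 + 84*r - 72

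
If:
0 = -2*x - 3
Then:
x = -3/2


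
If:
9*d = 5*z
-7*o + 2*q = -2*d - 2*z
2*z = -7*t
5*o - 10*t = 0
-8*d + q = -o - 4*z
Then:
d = 0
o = 0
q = 0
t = 0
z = 0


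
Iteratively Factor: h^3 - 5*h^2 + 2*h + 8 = (h + 1)*(h^2 - 6*h + 8) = (h - 4)*(h + 1)*(h - 2)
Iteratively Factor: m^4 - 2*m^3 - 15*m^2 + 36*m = (m)*(m^3 - 2*m^2 - 15*m + 36) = m*(m + 4)*(m^2 - 6*m + 9) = m*(m - 3)*(m + 4)*(m - 3)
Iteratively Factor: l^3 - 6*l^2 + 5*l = (l - 5)*(l^2 - l) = l*(l - 5)*(l - 1)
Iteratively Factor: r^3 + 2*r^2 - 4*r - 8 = (r + 2)*(r^2 - 4) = (r - 2)*(r + 2)*(r + 2)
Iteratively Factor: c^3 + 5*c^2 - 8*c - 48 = (c + 4)*(c^2 + c - 12) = (c + 4)^2*(c - 3)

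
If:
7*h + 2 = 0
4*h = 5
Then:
No Solution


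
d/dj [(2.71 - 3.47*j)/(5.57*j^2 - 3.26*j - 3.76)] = (19.3279*j^2 - 30.1894*j + 21.8818)/(31.0249*j^4 - 36.3164*j^3 - 31.2588*j^2 + 24.5152*j + 14.1376)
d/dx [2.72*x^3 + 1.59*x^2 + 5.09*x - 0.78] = 8.16*x^2 + 3.18*x + 5.09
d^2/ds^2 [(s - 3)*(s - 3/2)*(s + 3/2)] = 6*s - 6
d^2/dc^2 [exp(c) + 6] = exp(c)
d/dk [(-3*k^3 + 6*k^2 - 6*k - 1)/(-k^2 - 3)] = (3*k^4 + 21*k^2 - 38*k + 18)/(k^4 + 6*k^2 + 9)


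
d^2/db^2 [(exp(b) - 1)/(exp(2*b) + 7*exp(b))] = (exp(3*b) - 11*exp(2*b) - 21*exp(b) - 49)*exp(-b)/(exp(3*b) + 21*exp(2*b) + 147*exp(b) + 343)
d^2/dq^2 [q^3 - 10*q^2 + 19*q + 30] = 6*q - 20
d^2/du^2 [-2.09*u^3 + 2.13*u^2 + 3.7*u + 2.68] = 4.26 - 12.54*u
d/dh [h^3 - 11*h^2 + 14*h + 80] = 3*h^2 - 22*h + 14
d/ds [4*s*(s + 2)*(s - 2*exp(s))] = -8*s^2*exp(s) + 12*s^2 - 32*s*exp(s) + 16*s - 16*exp(s)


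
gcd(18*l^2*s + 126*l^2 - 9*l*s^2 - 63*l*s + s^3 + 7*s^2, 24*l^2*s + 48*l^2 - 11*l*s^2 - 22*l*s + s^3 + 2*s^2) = -3*l + s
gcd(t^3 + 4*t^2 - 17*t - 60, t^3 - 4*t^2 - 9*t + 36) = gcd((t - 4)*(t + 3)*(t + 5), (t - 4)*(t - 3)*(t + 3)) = t^2 - t - 12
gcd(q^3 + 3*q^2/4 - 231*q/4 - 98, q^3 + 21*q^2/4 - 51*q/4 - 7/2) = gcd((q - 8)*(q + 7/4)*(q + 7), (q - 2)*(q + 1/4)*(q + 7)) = q + 7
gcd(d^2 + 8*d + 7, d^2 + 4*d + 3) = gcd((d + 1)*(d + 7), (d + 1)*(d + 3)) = d + 1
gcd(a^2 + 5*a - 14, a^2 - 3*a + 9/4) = 1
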